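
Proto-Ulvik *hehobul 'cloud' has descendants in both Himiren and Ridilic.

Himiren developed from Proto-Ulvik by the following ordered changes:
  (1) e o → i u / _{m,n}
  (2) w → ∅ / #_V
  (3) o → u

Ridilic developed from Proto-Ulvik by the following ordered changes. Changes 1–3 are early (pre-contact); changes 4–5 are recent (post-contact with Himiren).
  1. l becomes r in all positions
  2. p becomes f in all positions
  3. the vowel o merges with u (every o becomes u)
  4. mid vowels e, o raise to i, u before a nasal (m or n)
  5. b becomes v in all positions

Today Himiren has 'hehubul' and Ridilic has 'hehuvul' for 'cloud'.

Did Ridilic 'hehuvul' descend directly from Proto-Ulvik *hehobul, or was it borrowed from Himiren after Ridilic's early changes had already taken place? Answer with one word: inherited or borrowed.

If inherited, *hehobul would pass through all of Ridilic's changes:
Ridilic: *hehobul > hehobur > hehubur > hehuvur  (by unconditioned shift, vowel merger, unconditioned shift)
If borrowed from Himiren 'hehubul' after the early changes, it would undergo only the recent ones:
  rule 4 (pre-nasal raising): no change (hehubul)
  rule 5 (unconditioned shift): hehubul → hehuvul
  ⇒ as a loan: hehuvul
Ridilic 'hehuvul' matches the loan outcome 'hehuvul', not the inherited 'hehuvur' — it skipped the early Ridilic changes, so it was borrowed from Himiren.

borrowed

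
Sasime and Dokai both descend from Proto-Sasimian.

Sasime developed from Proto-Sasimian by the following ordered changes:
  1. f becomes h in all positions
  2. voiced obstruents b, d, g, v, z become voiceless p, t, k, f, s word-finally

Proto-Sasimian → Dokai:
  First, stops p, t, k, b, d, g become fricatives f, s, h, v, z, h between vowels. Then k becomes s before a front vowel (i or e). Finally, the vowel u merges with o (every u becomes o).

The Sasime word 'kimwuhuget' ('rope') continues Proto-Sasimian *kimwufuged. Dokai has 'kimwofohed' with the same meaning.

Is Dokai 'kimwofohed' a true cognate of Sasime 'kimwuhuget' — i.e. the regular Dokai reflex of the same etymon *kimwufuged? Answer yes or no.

Derive the expected Dokai reflex of *kimwufuged:
Dokai: *kimwufuged
  kimwufuged → kimwufuhed   [intervocalic lenition]
  kimwufuhed → simwufuhed   [palatalisation]
  simwufuhed → simwofohed   [vowel merger]
  giving Dokai simwofohed.
The regular Dokai reflex would be 'simwofohed', but the attested form is 'kimwofohed'. The correspondence is irregular, so they are not cognates (the Dokai form has a different source).

no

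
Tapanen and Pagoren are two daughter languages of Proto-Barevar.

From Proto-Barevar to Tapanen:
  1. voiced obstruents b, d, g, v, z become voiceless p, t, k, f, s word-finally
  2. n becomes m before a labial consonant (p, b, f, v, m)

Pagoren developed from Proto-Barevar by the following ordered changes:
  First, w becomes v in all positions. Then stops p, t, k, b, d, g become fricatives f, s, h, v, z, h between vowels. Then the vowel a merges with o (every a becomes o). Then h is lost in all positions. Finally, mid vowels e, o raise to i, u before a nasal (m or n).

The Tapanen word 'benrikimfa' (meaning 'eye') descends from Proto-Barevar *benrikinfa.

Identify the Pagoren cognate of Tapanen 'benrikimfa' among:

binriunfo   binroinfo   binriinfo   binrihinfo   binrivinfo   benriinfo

binriinfo

Pagoren: start from *benrikinfa.
  rule 1: no change — benrikinfa
  rule 2 (intervocalic lenition): benrikinfa → benrihinfa
  rule 3 (vowel merger): benrihinfa → benrihinfo
  rule 4 (h-loss): benrihinfo → benriinfo
  rule 5 (pre-nasal raising): benriinfo → binriinfo
  ⇒ Pagoren binriinfo
Only 'binriinfo' matches the regular Pagoren development of *benrikinfa.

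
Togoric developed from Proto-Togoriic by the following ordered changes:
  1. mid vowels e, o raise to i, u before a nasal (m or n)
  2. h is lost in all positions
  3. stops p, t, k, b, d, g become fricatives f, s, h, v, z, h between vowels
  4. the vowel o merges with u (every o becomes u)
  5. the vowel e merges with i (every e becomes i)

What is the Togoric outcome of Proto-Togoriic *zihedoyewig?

ziizuyiwig

Togoric: *zihedoyewig
  zihedoyewig (rule 1 does not apply)
  zihedoyewig → ziedoyewig   [h-loss]
  ziedoyewig → ziezoyewig   [intervocalic lenition]
  ziezoyewig → ziezuyewig   [vowel merger]
  ziezuyewig → ziizuyiwig   [vowel merger]
  giving Togoric ziizuyiwig.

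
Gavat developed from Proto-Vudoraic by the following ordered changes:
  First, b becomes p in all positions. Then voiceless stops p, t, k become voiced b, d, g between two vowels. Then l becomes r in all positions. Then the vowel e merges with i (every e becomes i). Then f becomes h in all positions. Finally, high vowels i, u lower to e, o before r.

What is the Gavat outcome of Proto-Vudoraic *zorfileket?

zorherigit

Gavat: *zorfileket
  zorfileket (rule 1 does not apply)
  zorfileket → zorfileget   [intervocalic voicing]
  zorfileget → zorfireget   [unconditioned shift]
  zorfireget → zorfirigit   [vowel merger]
  zorfirigit → zorhirigit   [unconditioned shift]
  zorhirigit → zorherigit   [pre-rhotic lowering]
  giving Gavat zorherigit.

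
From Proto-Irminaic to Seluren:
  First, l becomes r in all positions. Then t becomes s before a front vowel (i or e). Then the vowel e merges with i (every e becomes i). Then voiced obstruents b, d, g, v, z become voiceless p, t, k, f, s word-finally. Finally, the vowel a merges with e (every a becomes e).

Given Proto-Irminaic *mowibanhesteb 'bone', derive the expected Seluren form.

Seluren: *mowibanhesteb > mowibanhesseb > mowibanhissib > mowibanhissip > mowibenhissip  (by palatalisation, vowel merger, final devoicing, vowel merger)

mowibenhissip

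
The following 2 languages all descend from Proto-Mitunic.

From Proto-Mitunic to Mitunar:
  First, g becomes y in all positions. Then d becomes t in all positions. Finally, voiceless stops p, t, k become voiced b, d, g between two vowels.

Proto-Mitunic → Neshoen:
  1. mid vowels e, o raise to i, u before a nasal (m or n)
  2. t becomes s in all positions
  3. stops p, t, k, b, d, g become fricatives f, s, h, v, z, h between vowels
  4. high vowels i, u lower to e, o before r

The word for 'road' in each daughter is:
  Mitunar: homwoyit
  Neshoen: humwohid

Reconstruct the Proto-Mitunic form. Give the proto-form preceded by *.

*homwogid

Position 8: Mitunar has t, Neshoen has d. Neshoen preserves d here (none of its changes turn any other segment into d), so the proto-segment is *d.
Position 6: Mitunar has y, Neshoen has h. Taking the neighbouring segments as reconstructed: Mitunar y could go back to *g or *y; Neshoen h could go back to *k or *g or *h — the one source consistent with every daughter is *g.
This points to *homwogid. Verify forward in each daughter:
Mitunar: start from *homwogid.
  rule 1 (unconditioned shift): homwogid → homwoyid
  rule 2 (unconditioned shift): homwoyid → homwoyit
  rule 3: no change — homwoyit
  ⇒ Mitunar homwoyit
Neshoen: start from *homwogid.
  rule 1 (pre-nasal raising): homwogid → humwogid
  rule 2: no change — humwogid
  rule 3 (intervocalic lenition): humwogid → humwohid
  rule 4: no change — humwohid
  ⇒ Neshoen humwohid
Only *homwogid yields all of Mitunar homwoyit, Neshoen humwohid.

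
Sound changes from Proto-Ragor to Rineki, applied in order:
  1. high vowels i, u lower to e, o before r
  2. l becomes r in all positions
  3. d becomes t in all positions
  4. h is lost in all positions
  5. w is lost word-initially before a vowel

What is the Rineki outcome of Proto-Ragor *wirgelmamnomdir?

ergermamnomter

Rineki: *wirgelmamnomdir > wergelmamnomder > wergermamnomder > wergermamnomter > ergermamnomter  (by pre-rhotic lowering, unconditioned shift, unconditioned shift, glide loss)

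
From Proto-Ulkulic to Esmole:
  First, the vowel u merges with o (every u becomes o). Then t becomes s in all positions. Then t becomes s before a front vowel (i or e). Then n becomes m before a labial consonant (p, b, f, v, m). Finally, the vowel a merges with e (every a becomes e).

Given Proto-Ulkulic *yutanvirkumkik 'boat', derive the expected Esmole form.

Esmole: *yutanvirkumkik > yotanvirkomkik > yosanvirkomkik > yosamvirkomkik > yosemvirkomkik  (by vowel merger, unconditioned shift, nasal place assimilation, vowel merger)

yosemvirkomkik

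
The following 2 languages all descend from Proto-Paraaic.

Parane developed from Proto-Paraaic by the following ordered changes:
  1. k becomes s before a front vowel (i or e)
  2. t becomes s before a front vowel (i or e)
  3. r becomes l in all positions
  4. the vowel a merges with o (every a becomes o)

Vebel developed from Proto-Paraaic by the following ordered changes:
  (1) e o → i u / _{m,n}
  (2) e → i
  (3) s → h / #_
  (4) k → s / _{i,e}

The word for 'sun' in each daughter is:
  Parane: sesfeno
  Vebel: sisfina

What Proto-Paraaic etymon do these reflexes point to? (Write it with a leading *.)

Position 2: Parane has e, Vebel has i. Parane preserves e here (none of its changes turn any other segment into e), so the proto-segment is *e.
Position 7: Parane has o, Vebel has a. Vebel preserves a here (none of its changes turn any other segment into a), so the proto-segment is *a.
Position 5: Parane has e, Vebel has i. Parane preserves e here (none of its changes turn any other segment into e), so the proto-segment is *e.
Continuing position by position gives *kesfena; check it forward:
Parane: start from *kesfena.
  rule 1 (palatalisation): kesfena → sesfena
  rule 2: no change — sesfena
  rule 3: no change — sesfena
  rule 4 (vowel merger): sesfena → sesfeno
  ⇒ Parane sesfeno
Vebel: start from *kesfena.
  rule 1 (pre-nasal raising): kesfena → kesfina
  rule 2 (vowel merger): kesfina → kisfina
  rule 3: no change — kisfina
  rule 4 (palatalisation): kisfina → sisfina
  ⇒ Vebel sisfina
No other proto-form is consistent with every reflex, so the reconstruction is *kesfena.

*kesfena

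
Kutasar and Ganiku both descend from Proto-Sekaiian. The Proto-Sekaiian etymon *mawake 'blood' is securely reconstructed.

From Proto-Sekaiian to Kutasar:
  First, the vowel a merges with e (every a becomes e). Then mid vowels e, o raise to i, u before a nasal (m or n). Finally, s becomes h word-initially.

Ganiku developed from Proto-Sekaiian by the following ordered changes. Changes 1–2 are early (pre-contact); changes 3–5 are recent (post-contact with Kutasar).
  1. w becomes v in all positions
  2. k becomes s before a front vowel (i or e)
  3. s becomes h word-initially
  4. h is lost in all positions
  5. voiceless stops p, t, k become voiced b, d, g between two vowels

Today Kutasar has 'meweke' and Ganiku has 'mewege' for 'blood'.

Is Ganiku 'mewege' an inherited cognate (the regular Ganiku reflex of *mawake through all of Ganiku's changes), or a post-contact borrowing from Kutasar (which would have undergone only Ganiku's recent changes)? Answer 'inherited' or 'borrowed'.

If inherited, *mawake would pass through all of Ganiku's changes:
Ganiku: start from *mawake.
  rule 1 (unconditioned shift): mawake → mavake
  rule 2 (palatalisation): mavake → mavase
  rule 3: no change — mavase
  rule 4: no change — mavase
  rule 5: no change — mavase
  ⇒ Ganiku mavase
If borrowed from Kutasar 'meweke' after the early changes, it would undergo only the recent ones:
  rule 3 (debuccalisation): no change (meweke)
  rule 4 (h-loss): no change (meweke)
  rule 5 (intervocalic voicing): meweke → mewege
  ⇒ as a loan: mewege
Ganiku 'mewege' matches the loan outcome 'mewege', not the inherited 'mavase' — it skipped the early Ganiku changes, so it was borrowed from Kutasar.

borrowed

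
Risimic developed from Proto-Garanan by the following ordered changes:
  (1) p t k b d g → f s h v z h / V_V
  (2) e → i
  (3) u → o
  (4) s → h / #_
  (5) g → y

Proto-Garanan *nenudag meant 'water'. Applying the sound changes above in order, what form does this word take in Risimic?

Risimic: *nenudag
  nenudag → nenuzag   [intervocalic lenition]
  nenuzag → ninuzag   [vowel merger]
  ninuzag → ninozag   [vowel merger]
  ninozag (rule 4 does not apply)
  ninozag → ninozay   [unconditioned shift]
  giving Risimic ninozay.

ninozay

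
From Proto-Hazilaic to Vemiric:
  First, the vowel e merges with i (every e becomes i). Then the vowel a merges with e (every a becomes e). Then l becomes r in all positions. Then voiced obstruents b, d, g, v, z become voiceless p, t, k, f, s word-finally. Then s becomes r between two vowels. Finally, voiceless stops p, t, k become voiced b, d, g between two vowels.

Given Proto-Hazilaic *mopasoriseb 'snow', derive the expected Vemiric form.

Vemiric: *mopasoriseb
  mopasoriseb → mopasorisib   [vowel merger]
  mopasorisib → mopesorisib   [vowel merger]
  mopesorisib (rule 3 does not apply)
  mopesorisib → mopesorisip   [final devoicing]
  mopesorisip → moperoririp   [rhotacism]
  moperoririp → moberoririp   [intervocalic voicing]
  giving Vemiric moberoririp.

moberoririp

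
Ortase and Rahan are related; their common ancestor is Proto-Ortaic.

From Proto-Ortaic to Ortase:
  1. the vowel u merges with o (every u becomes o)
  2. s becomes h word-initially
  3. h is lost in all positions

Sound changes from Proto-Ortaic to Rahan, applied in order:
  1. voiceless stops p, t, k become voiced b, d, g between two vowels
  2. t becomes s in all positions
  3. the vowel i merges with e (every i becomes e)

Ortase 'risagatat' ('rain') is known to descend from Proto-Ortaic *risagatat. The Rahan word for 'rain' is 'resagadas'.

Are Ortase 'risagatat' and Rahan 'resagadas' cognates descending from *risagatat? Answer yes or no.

yes

Derive the expected Rahan reflex of *risagatat:
Rahan: *risagatat
  risagatat → risagadat   [intervocalic voicing]
  risagadat → risagadas   [unconditioned shift]
  risagadas → resagadas   [vowel merger]
  giving Rahan resagadas.
Rahan 'resagadas' matches the regular reflex exactly, so the pair is cognate.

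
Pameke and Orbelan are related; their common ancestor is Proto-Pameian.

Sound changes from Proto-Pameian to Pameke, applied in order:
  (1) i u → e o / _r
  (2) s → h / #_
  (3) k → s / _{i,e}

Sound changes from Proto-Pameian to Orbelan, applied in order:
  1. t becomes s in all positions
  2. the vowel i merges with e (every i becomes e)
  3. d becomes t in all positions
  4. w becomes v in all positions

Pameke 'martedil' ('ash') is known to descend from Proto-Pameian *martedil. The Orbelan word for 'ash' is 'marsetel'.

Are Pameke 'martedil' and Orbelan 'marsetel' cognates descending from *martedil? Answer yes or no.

Derive the expected Orbelan reflex of *martedil:
Orbelan: *martedil
  martedil → marsedil   [unconditioned shift]
  marsedil → marsedel   [vowel merger]
  marsedel → marsetel   [unconditioned shift]
  marsetel (rule 4 does not apply)
  giving Orbelan marsetel.
Orbelan 'marsetel' matches the regular reflex exactly, so the pair is cognate.

yes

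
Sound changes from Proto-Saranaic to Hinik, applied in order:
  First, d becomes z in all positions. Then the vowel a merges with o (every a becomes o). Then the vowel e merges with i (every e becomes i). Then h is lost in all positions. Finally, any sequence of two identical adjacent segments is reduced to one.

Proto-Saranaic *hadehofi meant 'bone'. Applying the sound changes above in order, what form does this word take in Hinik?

oziofi

Hinik: *hadehofi > hazehofi > hozehofi > hozihofi > oziofi  (by unconditioned shift, vowel merger, vowel merger, h-loss)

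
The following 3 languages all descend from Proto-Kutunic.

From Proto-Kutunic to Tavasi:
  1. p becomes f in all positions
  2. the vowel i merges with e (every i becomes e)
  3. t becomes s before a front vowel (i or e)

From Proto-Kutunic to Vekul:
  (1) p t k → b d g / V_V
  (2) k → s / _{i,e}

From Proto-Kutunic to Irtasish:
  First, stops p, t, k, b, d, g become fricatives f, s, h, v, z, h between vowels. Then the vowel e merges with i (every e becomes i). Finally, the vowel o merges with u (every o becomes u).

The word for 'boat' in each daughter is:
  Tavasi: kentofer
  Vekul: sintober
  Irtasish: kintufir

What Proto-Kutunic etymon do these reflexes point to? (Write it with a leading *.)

Position 1: Tavasi has k, Vekul has s, Irtasish has k. Tavasi preserves k here (none of its changes turn any other segment into k), so the proto-segment is *k.
Position 7: Tavasi has e, Vekul has e, Irtasish has i. Vekul preserves e here (none of its changes turn any other segment into e), so the proto-segment is *e.
Position 2: Tavasi has e, Vekul has i, Irtasish has i. Vekul preserves i here (none of its changes turn any other segment into i), so the proto-segment is *i.
This points to *kintoper. Verify forward in each daughter:
Tavasi: *kintoper > kintofer > kentofer  (by unconditioned shift, vowel merger)
Vekul: start from *kintoper.
  rule 1 (intervocalic voicing): kintoper → kintober
  rule 2 (palatalisation): kintober → sintober
  ⇒ Vekul sintober
Irtasish: *kintoper
  kintoper → kintofer   [intervocalic lenition]
  kintofer → kintofir   [vowel merger]
  kintofir → kintufir   [vowel merger]
  giving Irtasish kintufir.
No other proto-form is consistent with every reflex, so the reconstruction is *kintoper.

*kintoper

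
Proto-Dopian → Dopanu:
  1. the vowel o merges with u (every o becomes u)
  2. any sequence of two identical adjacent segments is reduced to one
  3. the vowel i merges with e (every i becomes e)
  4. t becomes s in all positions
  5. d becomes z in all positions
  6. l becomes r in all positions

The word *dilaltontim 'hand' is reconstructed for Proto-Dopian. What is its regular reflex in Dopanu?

Dopanu: *dilaltontim > dilaltuntim > delaltuntem > delalsunsem > zelalsunsem > zerarsunsem  (by vowel merger, vowel merger, unconditioned shift, unconditioned shift, unconditioned shift)

zerarsunsem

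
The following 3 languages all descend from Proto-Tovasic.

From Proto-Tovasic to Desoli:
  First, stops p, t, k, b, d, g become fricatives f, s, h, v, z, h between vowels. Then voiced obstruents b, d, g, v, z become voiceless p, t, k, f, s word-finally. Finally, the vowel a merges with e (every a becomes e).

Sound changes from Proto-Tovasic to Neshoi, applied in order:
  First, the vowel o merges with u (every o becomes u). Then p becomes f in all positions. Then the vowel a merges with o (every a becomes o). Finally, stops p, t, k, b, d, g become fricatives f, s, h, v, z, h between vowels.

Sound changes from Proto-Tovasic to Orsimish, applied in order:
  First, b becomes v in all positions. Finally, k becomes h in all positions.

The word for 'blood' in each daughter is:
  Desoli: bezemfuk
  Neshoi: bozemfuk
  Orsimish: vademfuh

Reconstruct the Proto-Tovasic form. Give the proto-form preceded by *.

*bademfuk

Position 2: Desoli has e, Neshoi has o, Orsimish has a. Orsimish preserves a here (none of its changes turn any other segment into a), so the proto-segment is *a.
Position 3: Desoli has z, Neshoi has z, Orsimish has d. Orsimish preserves d here (none of its changes turn any other segment into d), so the proto-segment is *d.
Verify the candidate proto-form against each daughter:
Desoli: *bademfuk
  bademfuk → bazemfuk   [intervocalic lenition]
  bazemfuk (rule 2 does not apply)
  bazemfuk → bezemfuk   [vowel merger]
  giving Desoli bezemfuk.
Neshoi: *bademfuk > bodemfuk > bozemfuk  (by vowel merger, intervocalic lenition)
Orsimish: *bademfuk
  bademfuk → vademfuk   [unconditioned shift]
  vademfuk → vademfuh   [unconditioned shift]
  giving Orsimish vademfuh.
Only *bademfuk yields all of Desoli bezemfuk, Neshoi bozemfuk, Orsimish vademfuh.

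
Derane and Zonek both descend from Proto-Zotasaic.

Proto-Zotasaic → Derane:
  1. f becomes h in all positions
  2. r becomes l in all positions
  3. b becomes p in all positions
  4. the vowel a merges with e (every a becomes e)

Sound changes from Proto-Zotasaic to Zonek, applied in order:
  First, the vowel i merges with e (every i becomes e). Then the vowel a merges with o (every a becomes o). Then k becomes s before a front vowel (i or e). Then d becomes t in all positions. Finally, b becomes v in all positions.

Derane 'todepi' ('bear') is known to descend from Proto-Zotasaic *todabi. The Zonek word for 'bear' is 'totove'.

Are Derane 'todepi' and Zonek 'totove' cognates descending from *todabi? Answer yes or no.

Derive the expected Zonek reflex of *todabi:
Zonek: start from *todabi.
  rule 1 (vowel merger): todabi → todabe
  rule 2 (vowel merger): todabe → todobe
  rule 3: no change — todobe
  rule 4 (unconditioned shift): todobe → totobe
  rule 5 (unconditioned shift): totobe → totove
  ⇒ Zonek totove
Zonek 'totove' matches the regular reflex exactly, so the pair is cognate.

yes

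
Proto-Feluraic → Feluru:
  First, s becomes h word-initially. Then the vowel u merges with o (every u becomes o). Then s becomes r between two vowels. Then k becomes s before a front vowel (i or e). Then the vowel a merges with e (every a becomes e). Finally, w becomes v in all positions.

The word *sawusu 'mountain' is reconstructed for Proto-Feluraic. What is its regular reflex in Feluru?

Feluru: *sawusu > hawusu > hawoso > haworo > heworo > hevoro  (by debuccalisation, vowel merger, rhotacism, vowel merger, unconditioned shift)

hevoro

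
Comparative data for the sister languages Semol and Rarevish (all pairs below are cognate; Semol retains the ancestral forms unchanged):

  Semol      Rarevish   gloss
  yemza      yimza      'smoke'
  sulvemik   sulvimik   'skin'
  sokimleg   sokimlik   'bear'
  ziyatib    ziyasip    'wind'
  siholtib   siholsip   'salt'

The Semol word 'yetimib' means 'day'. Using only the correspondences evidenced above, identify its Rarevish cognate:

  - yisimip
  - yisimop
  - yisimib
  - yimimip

sokimleg ~ sokimlik — Semol e corresponds to Rarevish i after a consonant, before a consonant other than r, m, n, p, b, f, v.
ziyatib ~ ziyasip — Semol t corresponds to Rarevish s between vowels (before a front vowel).
ziyatib ~ ziyasip, siholtib ~ siholsip — Semol b corresponds to Rarevish p word-finally.
Applying these to Semol 'yetimib':
  yetimib → yitimib   (e→i after a consonant, before a consonant other than r, m, n, p, b, f, v)
  yitimib → yisimib   (t→s between vowels (before a front vowel))
  yisimib → yisimip   (b→p word-finally)
So the Rarevish cognate is 'yisimip'.

yisimip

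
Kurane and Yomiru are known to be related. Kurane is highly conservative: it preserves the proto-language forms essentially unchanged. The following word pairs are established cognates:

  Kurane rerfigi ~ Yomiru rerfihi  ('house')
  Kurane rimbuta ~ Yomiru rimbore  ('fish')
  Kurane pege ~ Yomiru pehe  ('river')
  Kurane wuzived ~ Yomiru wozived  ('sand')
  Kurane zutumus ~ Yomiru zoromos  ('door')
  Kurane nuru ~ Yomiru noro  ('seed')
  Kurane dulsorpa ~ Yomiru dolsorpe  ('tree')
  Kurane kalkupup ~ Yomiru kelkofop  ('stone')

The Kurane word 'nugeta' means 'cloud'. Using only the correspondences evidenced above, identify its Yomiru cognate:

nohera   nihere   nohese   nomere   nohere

nohere

rimbuta ~ rimbore, wuzived ~ wozived — Kurane u corresponds to Yomiru o after a consonant, before a consonant other than r, m, n, p, b, f, v.
pege ~ pehe — Kurane g corresponds to Yomiru h between vowels (before a front vowel).
rimbuta ~ rimbore — Kurane t corresponds to Yomiru r between vowels (before a back vowel).
rimbuta ~ rimbore, dulsorpa ~ dolsorpe — Kurane a corresponds to Yomiru e word-finally.
Applying these to Kurane 'nugeta':
  nugeta → nogeta   (u→o after a consonant, before a consonant other than r, m, n, p, b, f, v)
  nogeta → noheta   (g→h between vowels (before a front vowel))
  noheta → nohera   (t→r between vowels (before a back vowel))
  nohera → nohere   (a→e word-finally)
So the Yomiru cognate is 'nohere'.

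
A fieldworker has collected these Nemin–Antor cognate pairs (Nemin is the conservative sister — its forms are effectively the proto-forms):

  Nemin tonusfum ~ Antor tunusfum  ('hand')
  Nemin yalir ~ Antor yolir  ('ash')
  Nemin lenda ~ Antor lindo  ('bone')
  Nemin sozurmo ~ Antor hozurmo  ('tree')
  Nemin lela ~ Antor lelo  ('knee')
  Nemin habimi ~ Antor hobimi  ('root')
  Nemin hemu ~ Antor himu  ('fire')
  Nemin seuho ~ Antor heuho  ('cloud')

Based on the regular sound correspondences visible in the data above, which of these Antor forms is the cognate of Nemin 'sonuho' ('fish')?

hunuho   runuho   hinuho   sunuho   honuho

sozurmo ~ hozurmo — Nemin s corresponds to Antor h word-initially before a back vowel.
tonusfum ~ tunusfum — Nemin o corresponds to Antor u after a consonant, before a nasal.
Applying these to Nemin 'sonuho':
  sonuho → honuho   (s→h word-initially before a back vowel)
  honuho → hunuho   (o→u after a consonant, before a nasal)
So the Antor cognate is 'hunuho'.

hunuho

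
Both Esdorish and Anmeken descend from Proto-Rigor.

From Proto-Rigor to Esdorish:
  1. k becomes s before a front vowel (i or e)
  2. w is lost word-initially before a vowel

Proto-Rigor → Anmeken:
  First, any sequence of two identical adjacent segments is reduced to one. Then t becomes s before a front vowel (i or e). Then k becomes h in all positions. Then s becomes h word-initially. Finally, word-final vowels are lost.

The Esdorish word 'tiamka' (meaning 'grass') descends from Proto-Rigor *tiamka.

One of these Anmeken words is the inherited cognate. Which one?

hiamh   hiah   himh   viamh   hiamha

hiamh

Anmeken: *tiamka
  tiamka (rule 1 does not apply)
  tiamka → siamka   [palatalisation]
  siamka → siamha   [unconditioned shift]
  siamha → hiamha   [debuccalisation]
  hiamha → hiamh   [apocope]
  giving Anmeken hiamh.
Among the options, 'hiamh' alone shows every Anmeken change applied in order.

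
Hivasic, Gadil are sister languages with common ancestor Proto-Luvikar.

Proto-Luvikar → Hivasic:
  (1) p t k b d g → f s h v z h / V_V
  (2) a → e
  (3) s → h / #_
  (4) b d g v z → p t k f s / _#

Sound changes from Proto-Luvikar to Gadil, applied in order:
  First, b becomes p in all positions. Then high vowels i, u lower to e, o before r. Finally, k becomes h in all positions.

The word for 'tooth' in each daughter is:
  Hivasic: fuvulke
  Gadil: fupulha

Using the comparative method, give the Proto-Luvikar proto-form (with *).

Position 3: Hivasic has v, Gadil has p. Taking the neighbouring segments as reconstructed: Hivasic v could go back to *b or *v; Gadil p could go back to *p or *b — the one source consistent with every daughter is *b.
Position 7: Hivasic has e, Gadil has a. Gadil preserves a here (none of its changes turn any other segment into a), so the proto-segment is *a.
Position 6: Hivasic has k, Gadil has h. Taking the neighbouring segments as reconstructed: Hivasic k can only go back to *k; Gadil h could go back to *k or *h — the one source consistent with every daughter is *k.
Continuing position by position gives *fubulka; check it forward:
Hivasic: *fubulka
  fubulka → fuvulka   [intervocalic lenition]
  fuvulka → fuvulke   [vowel merger]
  fuvulke (rule 3 does not apply)
  fuvulke (rule 4 does not apply)
  giving Hivasic fuvulke.
Gadil: start from *fubulka.
  rule 1 (unconditioned shift): fubulka → fupulka
  rule 2: no change — fupulka
  rule 3 (unconditioned shift): fupulka → fupulha
  ⇒ Gadil fupulha
No other proto-form is consistent with every reflex, so the reconstruction is *fubulka.

*fubulka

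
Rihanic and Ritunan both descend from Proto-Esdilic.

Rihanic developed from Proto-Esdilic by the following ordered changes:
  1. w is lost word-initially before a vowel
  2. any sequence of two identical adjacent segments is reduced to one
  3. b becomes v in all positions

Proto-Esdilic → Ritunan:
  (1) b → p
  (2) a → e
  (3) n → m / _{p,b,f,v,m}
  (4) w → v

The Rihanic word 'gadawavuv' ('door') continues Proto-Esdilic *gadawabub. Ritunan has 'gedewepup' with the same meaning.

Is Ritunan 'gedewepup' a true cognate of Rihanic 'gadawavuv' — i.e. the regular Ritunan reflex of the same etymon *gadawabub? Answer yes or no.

Derive the expected Ritunan reflex of *gadawabub:
Ritunan: *gadawabub
  gadawabub → gadawapup   [unconditioned shift]
  gadawapup → gedewepup   [vowel merger]
  gedewepup (rule 3 does not apply)
  gedewepup → gedevepup   [unconditioned shift]
  giving Ritunan gedevepup.
The regular Ritunan reflex would be 'gedevepup', but the attested form is 'gedewepup'. The correspondence is irregular, so they are not cognates (the Ritunan form has a different source).

no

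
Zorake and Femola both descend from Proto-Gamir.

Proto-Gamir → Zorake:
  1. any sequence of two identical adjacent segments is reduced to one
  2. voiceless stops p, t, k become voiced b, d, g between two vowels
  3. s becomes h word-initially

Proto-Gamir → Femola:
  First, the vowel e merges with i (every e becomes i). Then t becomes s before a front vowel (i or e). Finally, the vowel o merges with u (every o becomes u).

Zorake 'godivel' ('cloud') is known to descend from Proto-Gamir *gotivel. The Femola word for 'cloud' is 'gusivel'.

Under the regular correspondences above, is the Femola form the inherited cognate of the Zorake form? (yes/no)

Derive the expected Femola reflex of *gotivel:
Femola: start from *gotivel.
  rule 1 (vowel merger): gotivel → gotivil
  rule 2 (palatalisation): gotivil → gosivil
  rule 3 (vowel merger): gosivil → gusivil
  ⇒ Femola gusivil
The regular Femola reflex would be 'gusivil', but the attested form is 'gusivel'. The correspondence is irregular, so they are not cognates (the Femola form has a different source).

no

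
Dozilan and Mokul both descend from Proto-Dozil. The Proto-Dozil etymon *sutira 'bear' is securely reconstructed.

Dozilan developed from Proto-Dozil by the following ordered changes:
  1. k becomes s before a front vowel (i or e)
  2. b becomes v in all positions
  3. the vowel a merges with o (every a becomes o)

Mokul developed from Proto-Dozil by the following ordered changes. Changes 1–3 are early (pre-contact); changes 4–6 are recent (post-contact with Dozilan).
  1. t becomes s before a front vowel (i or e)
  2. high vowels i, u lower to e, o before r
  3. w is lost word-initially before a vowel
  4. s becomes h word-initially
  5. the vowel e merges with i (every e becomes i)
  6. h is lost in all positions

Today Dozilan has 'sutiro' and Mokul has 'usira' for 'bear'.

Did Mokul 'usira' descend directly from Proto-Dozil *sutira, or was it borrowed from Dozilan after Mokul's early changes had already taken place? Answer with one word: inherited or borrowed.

If inherited, *sutira would pass through all of Mokul's changes:
Mokul: *sutira
  sutira → susira   [palatalisation]
  susira → susera   [pre-rhotic lowering]
  susera (rule 3 does not apply)
  susera → husera   [debuccalisation]
  husera → husira   [vowel merger]
  husira → usira   [h-loss]
  giving Mokul usira.
If borrowed from Dozilan 'sutiro' after the early changes, it would undergo only the recent ones:
  rule 4 (debuccalisation): sutiro → hutiro
  rule 5 (vowel merger): no change (hutiro)
  rule 6 (h-loss): hutiro → utiro
  ⇒ as a loan: utiro
Mokul 'usira' matches the inherited outcome exactly, so it is an inherited cognate, not a loan.

inherited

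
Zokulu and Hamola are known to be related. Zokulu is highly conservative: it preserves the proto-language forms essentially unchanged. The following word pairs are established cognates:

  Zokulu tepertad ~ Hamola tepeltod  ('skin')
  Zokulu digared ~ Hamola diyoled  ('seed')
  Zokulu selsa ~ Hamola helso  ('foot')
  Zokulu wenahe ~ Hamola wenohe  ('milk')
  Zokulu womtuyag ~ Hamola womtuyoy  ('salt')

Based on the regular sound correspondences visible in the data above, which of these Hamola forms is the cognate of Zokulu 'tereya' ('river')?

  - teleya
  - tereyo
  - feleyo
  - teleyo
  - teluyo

digared ~ diyoled — Zokulu r corresponds to Hamola l between vowels (before a front vowel).
selsa ~ helso — Zokulu a corresponds to Hamola o word-finally.
Applying these to Zokulu 'tereya':
  tereya → teleya   (r→l between vowels (before a front vowel))
  teleya → teleyo   (a→o word-finally)
So the Hamola cognate is 'teleyo'.

teleyo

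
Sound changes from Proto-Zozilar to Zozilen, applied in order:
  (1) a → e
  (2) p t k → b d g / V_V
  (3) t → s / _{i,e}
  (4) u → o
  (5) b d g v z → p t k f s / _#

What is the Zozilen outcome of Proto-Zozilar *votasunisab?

Zozilen: start from *votasunisab.
  rule 1 (vowel merger): votasunisab → votesuniseb
  rule 2 (intervocalic voicing): votesuniseb → vodesuniseb
  rule 3: no change — vodesuniseb
  rule 4 (vowel merger): vodesuniseb → vodesoniseb
  rule 5 (final devoicing): vodesoniseb → vodesonisep
  ⇒ Zozilen vodesonisep

vodesonisep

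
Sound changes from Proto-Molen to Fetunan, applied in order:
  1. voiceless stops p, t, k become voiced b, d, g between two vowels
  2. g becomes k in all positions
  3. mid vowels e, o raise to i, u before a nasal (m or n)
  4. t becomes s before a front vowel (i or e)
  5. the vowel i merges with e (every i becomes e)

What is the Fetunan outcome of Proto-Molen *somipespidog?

Fetunan: *somipespidog > somibespidog > somibespidok > sumibespidok > sumebespedok  (by intervocalic voicing, unconditioned shift, pre-nasal raising, vowel merger)

sumebespedok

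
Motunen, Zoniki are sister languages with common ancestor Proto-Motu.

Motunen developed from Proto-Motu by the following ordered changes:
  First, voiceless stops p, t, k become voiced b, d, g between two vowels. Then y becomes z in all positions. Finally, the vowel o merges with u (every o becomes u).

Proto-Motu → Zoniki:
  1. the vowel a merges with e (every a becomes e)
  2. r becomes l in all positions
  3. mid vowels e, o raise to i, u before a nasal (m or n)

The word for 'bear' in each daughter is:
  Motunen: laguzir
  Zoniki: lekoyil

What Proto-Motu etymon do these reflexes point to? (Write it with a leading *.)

Position 5: Motunen has z, Zoniki has y. Zoniki preserves y here (none of its changes turn any other segment into y), so the proto-segment is *y.
Position 4: Motunen has u, Zoniki has o. Zoniki preserves o here (none of its changes turn any other segment into o), so the proto-segment is *o.
Position 7: Motunen has r, Zoniki has l. Motunen preserves r here (none of its changes turn any other segment into r), so the proto-segment is *r.
Continuing position by position gives *lakoyir; check it forward:
Motunen: start from *lakoyir.
  rule 1 (intervocalic voicing): lakoyir → lagoyir
  rule 2 (unconditioned shift): lagoyir → lagozir
  rule 3 (vowel merger): lagozir → laguzir
  ⇒ Motunen laguzir
Zoniki: *lakoyir > lekoyir > lekoyil  (by vowel merger, unconditioned shift)
Only *lakoyir yields all of Motunen laguzir, Zoniki lekoyil.

*lakoyir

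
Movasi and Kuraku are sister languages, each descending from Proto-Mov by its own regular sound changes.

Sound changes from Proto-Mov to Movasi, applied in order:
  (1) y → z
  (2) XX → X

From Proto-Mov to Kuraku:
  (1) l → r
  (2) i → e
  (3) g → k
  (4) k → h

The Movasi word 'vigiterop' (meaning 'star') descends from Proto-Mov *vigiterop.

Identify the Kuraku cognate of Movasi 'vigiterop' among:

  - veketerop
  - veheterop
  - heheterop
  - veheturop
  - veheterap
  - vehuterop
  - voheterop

Kuraku: *vigiterop > vegeterop > veketerop > veheterop  (by vowel merger, unconditioned shift, unconditioned shift)
The other candidates each miss or misapply at least one Kuraku change.

veheterop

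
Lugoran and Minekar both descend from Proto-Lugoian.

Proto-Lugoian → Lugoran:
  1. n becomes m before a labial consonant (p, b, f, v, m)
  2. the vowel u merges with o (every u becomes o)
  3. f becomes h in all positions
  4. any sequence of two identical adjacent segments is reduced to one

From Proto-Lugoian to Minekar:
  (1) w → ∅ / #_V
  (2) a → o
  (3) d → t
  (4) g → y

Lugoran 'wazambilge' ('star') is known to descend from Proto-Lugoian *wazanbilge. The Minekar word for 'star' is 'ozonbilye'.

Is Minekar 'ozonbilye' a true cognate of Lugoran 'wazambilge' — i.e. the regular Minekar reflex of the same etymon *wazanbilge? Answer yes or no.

Derive the expected Minekar reflex of *wazanbilge:
Minekar: *wazanbilge > azanbilge > ozonbilge > ozonbilye  (by glide loss, vowel merger, unconditioned shift)
Minekar 'ozonbilye' matches the regular reflex exactly, so the pair is cognate.

yes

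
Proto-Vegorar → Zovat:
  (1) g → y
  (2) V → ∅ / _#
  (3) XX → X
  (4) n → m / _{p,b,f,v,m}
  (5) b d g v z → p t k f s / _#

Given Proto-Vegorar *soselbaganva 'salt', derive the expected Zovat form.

soselbayamf

Zovat: *soselbaganva
  soselbaganva → soselbayanva   [unconditioned shift]
  soselbayanva → soselbayanv   [apocope]
  soselbayanv (rule 3 does not apply)
  soselbayanv → soselbayamv   [nasal place assimilation]
  soselbayamv → soselbayamf   [final devoicing]
  giving Zovat soselbayamf.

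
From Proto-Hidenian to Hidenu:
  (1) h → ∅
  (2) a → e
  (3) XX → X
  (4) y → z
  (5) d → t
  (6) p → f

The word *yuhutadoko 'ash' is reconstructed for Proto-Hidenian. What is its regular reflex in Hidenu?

Hidenu: *yuhutadoko
  yuhutadoko → yuutadoko   [h-loss]
  yuutadoko → yuutedoko   [vowel merger]
  yuutedoko → yutedoko   [degemination]
  yutedoko → zutedoko   [unconditioned shift]
  zutedoko → zutetoko   [unconditioned shift]
  zutetoko (rule 6 does not apply)
  giving Hidenu zutetoko.

zutetoko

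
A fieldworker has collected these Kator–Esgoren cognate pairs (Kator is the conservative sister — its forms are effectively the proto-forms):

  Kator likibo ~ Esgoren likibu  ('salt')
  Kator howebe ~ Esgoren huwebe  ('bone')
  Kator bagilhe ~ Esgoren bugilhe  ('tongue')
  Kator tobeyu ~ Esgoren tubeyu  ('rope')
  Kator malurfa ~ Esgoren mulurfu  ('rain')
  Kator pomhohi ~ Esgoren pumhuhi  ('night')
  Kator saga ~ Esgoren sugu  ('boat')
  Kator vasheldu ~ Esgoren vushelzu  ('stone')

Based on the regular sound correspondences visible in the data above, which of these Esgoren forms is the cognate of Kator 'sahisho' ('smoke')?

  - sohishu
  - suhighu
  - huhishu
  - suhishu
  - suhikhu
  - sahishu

suhishu

bagilhe ~ bugilhe, malurfa ~ mulurfu — Kator a corresponds to Esgoren u after a consonant, before a consonant other than r, m, n, p, b, f, v.
likibo ~ likibu — Kator o corresponds to Esgoren u word-finally.
Applying these to Kator 'sahisho':
  sahisho → suhisho   (a→u after a consonant, before a consonant other than r, m, n, p, b, f, v)
  suhisho → suhishu   (o→u word-finally)
So the Esgoren cognate is 'suhishu'.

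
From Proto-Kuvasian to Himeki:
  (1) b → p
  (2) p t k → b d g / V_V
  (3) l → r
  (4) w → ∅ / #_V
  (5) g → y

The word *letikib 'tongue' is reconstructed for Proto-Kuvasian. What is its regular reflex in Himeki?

Himeki: start from *letikib.
  rule 1 (unconditioned shift): letikib → letikip
  rule 2 (intervocalic voicing): letikip → ledigip
  rule 3 (unconditioned shift): ledigip → redigip
  rule 4: no change — redigip
  rule 5 (unconditioned shift): redigip → rediyip
  ⇒ Himeki rediyip

rediyip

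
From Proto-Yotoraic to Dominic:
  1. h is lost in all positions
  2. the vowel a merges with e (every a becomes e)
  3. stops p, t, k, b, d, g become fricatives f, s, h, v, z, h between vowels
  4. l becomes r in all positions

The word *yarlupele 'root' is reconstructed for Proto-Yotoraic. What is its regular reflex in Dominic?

Dominic: start from *yarlupele.
  rule 1: no change — yarlupele
  rule 2 (vowel merger): yarlupele → yerlupele
  rule 3 (intervocalic lenition): yerlupele → yerlufele
  rule 4 (unconditioned shift): yerlufele → yerrufere
  ⇒ Dominic yerrufere

yerrufere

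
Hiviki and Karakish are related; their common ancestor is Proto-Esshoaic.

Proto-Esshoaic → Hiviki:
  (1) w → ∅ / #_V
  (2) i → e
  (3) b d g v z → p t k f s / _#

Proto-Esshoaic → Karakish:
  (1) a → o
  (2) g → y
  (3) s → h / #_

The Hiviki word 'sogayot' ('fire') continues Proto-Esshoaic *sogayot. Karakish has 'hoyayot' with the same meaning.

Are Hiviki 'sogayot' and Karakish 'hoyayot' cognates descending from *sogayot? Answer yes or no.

no

Derive the expected Karakish reflex of *sogayot:
Karakish: start from *sogayot.
  rule 1 (vowel merger): sogayot → sogoyot
  rule 2 (unconditioned shift): sogoyot → soyoyot
  rule 3 (debuccalisation): soyoyot → hoyoyot
  ⇒ Karakish hoyoyot
The regular Karakish reflex would be 'hoyoyot', but the attested form is 'hoyayot'. The correspondence is irregular, so they are not cognates (the Karakish form has a different source).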